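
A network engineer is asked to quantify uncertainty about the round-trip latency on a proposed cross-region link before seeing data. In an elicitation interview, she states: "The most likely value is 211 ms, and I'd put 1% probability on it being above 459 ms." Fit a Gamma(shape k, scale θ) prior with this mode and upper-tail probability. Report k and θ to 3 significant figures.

Gamma(k,θ) with k>1 has mode (k−1)θ, so θ = 211/(k−1).
Need P(X < 459) = 0.99 with θ tied to k this way. Start at k = 2, θ = 211: P(X<459) ≈ 0.639.
Too low — raise k to concentrate. Iterating converges to k ≈ 9.
Then θ = 211/(9−1) ≈ 26.4.

k ≈ 9, θ ≈ 26.4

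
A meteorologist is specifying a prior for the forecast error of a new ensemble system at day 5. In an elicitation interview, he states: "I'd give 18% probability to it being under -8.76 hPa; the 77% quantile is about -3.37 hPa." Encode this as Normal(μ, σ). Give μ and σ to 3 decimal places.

For Normal(μ,σ), the p-quantile is μ + z_p·σ. Here z_{0.18} = -0.9154, z_{0.77} = 0.7388.
So -8.76 = μ − 0.9154σ and -3.37 = μ + 0.7388σ.
Subtracting: σ = (-3.37 − -8.76)/(0.7388 − (-0.9154)) = 3.258.
Then μ = -8.76 − (-0.9154)·3.258 = -5.777.

μ = -5.777, σ = 3.258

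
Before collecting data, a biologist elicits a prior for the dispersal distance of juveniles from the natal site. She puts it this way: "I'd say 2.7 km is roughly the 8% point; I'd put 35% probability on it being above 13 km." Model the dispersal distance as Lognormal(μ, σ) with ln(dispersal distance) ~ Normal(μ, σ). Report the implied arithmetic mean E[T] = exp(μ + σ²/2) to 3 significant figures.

E[T] ≈ 13.6 km

If T ~ Lognormal(μ,σ) then ln T ~ Normal(μ,σ), so the p-quantile of ln T is μ + z_p·σ.
ln(2.7) = 0.9933 and ln(13) = 2.565; z_{0.08} = -1.405, z_{0.65} = 0.3853.
σ = (2.565 − 0.9933)/(0.3853 − (-1.405)) = 0.878.
μ = 0.9933 − (-1.405)·0.878 = 2.227.
E[T] = exp(μ + σ²/2) = exp(2.227 + 0.3853) = 13.6 km.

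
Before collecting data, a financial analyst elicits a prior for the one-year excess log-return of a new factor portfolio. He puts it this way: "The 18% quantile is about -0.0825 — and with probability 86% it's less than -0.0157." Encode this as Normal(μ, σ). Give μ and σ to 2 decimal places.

μ = -0.05, σ = 0.03

The p-quantile of Normal(μ,σ) is μ + z_p·σ, with z_{0.18} = -0.9154 and z_{0.86} = 1.08.
Eliminate σ: μ = (z₂·x₁ − z₁·x₂)/(z₂ − z₁) = (1.08·-0.0825 − (-0.9154)·-0.0157)/1.996 = -0.05.
Then σ = (x₂ − x₁)/(z₂ − z₁) = (-0.0157 − -0.0825)/1.996 = 0.03.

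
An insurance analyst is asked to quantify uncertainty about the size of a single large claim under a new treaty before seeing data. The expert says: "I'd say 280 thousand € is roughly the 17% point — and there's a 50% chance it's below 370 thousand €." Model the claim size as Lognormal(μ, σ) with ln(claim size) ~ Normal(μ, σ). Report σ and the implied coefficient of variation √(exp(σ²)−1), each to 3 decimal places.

σ ≈ 0.292, CV ≈ 0.298

If T ~ Lognormal(μ,σ) then ln T ~ Normal(μ,σ), so the p-quantile of ln T is μ + z_p·σ.
ln(280) = 5.635 and ln(370) = 5.914; z_{0.17} = -0.9542, z_{0.5} = 0.
σ = (5.914 − 5.635)/(0 − (-0.9542)) = 0.292.
μ = 5.635 − (-0.9542)·0.292 = 5.914.
CV = √(exp(σ²)−1) = √(exp(0.0853)−1) = 0.298.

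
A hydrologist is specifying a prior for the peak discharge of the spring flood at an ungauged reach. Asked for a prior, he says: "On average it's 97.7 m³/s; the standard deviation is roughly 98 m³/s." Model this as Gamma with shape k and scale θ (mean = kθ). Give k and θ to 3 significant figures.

k ≈ 0.994, θ ≈ 98.3

For Gamma(k, scale θ): mean = kθ, variance = kθ², so CV = 1/√k.
CV = SD/mean = 98/97.7 = 1.003, hence k = 1/CV² = 0.994.
Then θ = mean/k = 97.7/0.994 = 98.3.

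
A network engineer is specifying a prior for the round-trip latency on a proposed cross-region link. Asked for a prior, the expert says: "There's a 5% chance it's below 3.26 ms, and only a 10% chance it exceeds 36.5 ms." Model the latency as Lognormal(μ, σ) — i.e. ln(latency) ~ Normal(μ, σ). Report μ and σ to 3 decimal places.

If T ~ Lognormal(μ,σ) then ln T ~ Normal(μ,σ), so the p-quantile of ln T is μ + z_p·σ.
ln(3.26) = 1.182 and ln(36.5) = 3.597; z_{0.05} = -1.645, z_{0.9} = 1.282.
σ = (3.597 − 1.182)/(1.282 − (-1.645)) = 0.825.
μ = 1.182 − (-1.645)·0.825 = 2.539.

μ ≈ 2.539, σ ≈ 0.825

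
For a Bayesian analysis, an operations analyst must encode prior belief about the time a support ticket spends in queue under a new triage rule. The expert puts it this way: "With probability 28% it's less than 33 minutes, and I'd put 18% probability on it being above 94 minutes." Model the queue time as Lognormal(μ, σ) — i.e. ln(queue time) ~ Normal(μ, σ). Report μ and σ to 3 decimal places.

If T ~ Lognormal(μ,σ) then ln T ~ Normal(μ,σ), so the p-quantile of ln T is μ + z_p·σ.
ln(33) = 3.497 and ln(94) = 4.543; z_{0.28} = -0.5828, z_{0.82} = 0.9154.
σ = (4.543 − 3.497)/(0.9154 − (-0.5828)) = 0.699.
μ = 3.497 − (-0.5828)·0.699 = 3.904.

μ ≈ 3.904, σ ≈ 0.699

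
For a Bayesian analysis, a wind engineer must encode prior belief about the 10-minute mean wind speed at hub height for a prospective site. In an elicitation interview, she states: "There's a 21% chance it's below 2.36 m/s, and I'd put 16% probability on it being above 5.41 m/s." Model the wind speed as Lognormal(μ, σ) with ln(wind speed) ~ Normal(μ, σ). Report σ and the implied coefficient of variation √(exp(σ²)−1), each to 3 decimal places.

If T ~ Lognormal(μ,σ) then ln T ~ Normal(μ,σ), so the p-quantile of ln T is μ + z_p·σ.
ln(2.36) = 0.8587 and ln(5.41) = 1.688; z_{0.21} = -0.8064, z_{0.84} = 0.9945.
σ = (1.688 − 0.8587)/(0.9945 − (-0.8064)) = 0.461.
μ = 0.8587 − (-0.8064)·0.461 = 1.230.
CV = √(exp(σ²)−1) = √(exp(0.2122)−1) = 0.486.

σ ≈ 0.461, CV ≈ 0.486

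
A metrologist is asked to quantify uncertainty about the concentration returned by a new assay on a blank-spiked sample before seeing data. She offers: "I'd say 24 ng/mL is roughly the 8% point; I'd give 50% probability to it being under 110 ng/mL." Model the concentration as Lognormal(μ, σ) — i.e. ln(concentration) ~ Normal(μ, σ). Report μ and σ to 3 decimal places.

If T ~ Lognormal(μ,σ) then ln T ~ Normal(μ,σ), so the p-quantile of ln T is μ + z_p·σ.
ln(24) = 3.178 and ln(110) = 4.7; z_{0.08} = -1.405, z_{0.5} = 0.
σ = (4.7 − 3.178)/(0 − (-1.405)) = 1.084.
μ = 3.178 − (-1.405)·1.084 = 4.700.

μ ≈ 4.700, σ ≈ 1.084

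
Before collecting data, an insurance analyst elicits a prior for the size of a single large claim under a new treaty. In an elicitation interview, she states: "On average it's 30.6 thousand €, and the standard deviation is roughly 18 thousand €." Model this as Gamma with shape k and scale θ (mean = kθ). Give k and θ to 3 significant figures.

For Gamma(k, scale θ): mean = kθ, variance = kθ², so CV = 1/√k.
CV = SD/mean = 18/30.6 = 0.5882, hence k = 1/CV² = 2.89.
Then θ = mean/k = 30.6/2.89 = 10.6.

k ≈ 2.89, θ ≈ 10.6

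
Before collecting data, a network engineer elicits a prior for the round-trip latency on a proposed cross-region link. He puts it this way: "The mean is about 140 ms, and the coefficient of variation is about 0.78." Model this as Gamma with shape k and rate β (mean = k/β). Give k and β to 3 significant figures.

For Gamma(k, rate β): mean = k/β, variance = k/β², so CV = 1/√k.
CV = 0.78, hence k = 1/CV² = 1.64.
Then β = k/mean = 1.64/140 = 0.0117.

k ≈ 1.64, β ≈ 0.0117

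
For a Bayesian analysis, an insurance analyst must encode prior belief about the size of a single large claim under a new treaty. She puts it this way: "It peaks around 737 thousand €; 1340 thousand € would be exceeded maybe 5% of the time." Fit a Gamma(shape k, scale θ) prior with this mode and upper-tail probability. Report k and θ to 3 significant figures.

Gamma(k,θ) with k>1 has mode (k−1)θ, so θ = 737/(k−1).
Need P(X < 1340) = 0.95 with θ tied to k this way. Start at k = 2, θ = 737: P(X<1340) ≈ 0.543.
Too low — raise k to concentrate. Iterating converges to k ≈ 8.79.
Then θ = 737/(8.79−1) ≈ 94.6.

k ≈ 8.79, θ ≈ 94.6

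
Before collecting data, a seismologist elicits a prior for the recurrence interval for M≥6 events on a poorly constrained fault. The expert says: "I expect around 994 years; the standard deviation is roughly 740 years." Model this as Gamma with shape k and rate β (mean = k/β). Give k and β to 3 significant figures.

For Gamma(k, rate β): mean = k/β, variance = k/β², so CV = 1/√k.
CV = SD/mean = 740/994 = 0.7445, hence k = 1/CV² = 1.8.
Then β = k/mean = 1.8/994 = 0.00182.

k ≈ 1.8, β ≈ 0.00182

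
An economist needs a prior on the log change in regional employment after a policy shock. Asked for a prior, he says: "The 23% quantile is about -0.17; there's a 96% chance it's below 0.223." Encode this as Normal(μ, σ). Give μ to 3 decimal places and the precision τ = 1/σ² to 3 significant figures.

μ = -0.053, τ = 40.1

The p-quantile of Normal(μ,σ) is μ + z_p·σ, with z_{0.23} = -0.7388 and z_{0.96} = 1.751.
Eliminate σ: μ = (z₂·x₁ − z₁·x₂)/(z₂ − z₁) = (1.751·-0.17 − (-0.7388)·0.223)/2.49 = -0.053.
Then σ = (x₂ − x₁)/(z₂ − z₁) = (0.223 − -0.17)/2.49 = 0.158.
Precision τ = 1/σ² = 1/0.1579² = 40.1.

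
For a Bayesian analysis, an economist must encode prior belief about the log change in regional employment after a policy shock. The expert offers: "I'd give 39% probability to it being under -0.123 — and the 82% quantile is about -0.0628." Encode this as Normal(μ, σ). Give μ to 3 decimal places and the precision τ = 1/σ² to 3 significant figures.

μ = -0.109, τ = 394

For Normal(μ,σ), the p-quantile is μ + z_p·σ. Here z_{0.39} = -0.2793, z_{0.82} = 0.9154.
So -0.123 = μ − 0.2793σ and -0.0628 = μ + 0.9154σ.
Subtracting: σ = (-0.0628 − -0.123)/(0.9154 − (-0.2793)) = 0.050.
Then μ = -0.123 − (-0.2793)·0.050 = -0.109.
Precision τ = 1/σ² = 1/0.05039² = 394.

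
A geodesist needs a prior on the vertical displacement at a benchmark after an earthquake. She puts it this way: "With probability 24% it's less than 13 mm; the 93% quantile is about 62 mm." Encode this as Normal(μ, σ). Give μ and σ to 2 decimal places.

μ = 28.86, σ = 22.46

For Normal(μ,σ), the p-quantile is μ + z_p·σ. Here z_{0.24} = -0.7063, z_{0.93} = 1.476.
So 13 = μ − 0.7063σ and 62 = μ + 1.476σ.
Subtracting: σ = (62 − 13)/(1.476 − (-0.7063)) = 22.46.
Then μ = 13 − (-0.7063)·22.46 = 28.86.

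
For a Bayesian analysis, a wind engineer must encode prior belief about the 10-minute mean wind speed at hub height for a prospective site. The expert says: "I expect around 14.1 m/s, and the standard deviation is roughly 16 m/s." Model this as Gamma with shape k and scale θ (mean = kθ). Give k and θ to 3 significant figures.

k ≈ 0.777, θ ≈ 18.2

For Gamma(k, scale θ): mean = kθ, variance = kθ², so CV = 1/√k.
CV = SD/mean = 16/14.1 = 1.135, hence k = 1/CV² = 0.777.
Then θ = mean/k = 14.1/0.777 = 18.2.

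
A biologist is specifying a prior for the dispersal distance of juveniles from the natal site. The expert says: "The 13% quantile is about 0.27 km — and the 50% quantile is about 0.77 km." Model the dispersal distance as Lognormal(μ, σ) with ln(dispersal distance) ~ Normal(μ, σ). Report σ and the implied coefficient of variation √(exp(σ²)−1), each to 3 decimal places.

σ ≈ 0.930, CV ≈ 1.173

If T ~ Lognormal(μ,σ) then ln T ~ Normal(μ,σ), so the p-quantile of ln T is μ + z_p·σ.
ln(0.27) = -1.309 and ln(0.77) = -0.2614; z_{0.13} = -1.126, z_{0.5} = 0.
σ = (-0.2614 − -1.309)/(0 − (-1.126)) = 0.930.
μ = -1.309 − (-1.126)·0.930 = -0.261.
CV = √(exp(σ²)−1) = √(exp(0.8656)−1) = 1.173.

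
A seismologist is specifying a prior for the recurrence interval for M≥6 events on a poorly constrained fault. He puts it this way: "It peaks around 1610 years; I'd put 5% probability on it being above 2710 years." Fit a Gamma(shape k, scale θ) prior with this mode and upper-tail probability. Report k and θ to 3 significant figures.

k ≈ 11.3, θ ≈ 156

Gamma(k,θ) with k>1 has mode (k−1)θ, so θ = 1610/(k−1).
Need P(X < 2710) = 0.95 with θ tied to k this way. Start at k = 2, θ = 1610: P(X<2710) ≈ 0.502.
Too low — raise k to concentrate. Iterating converges to k ≈ 11.3.
Then θ = 1610/(11.3−1) ≈ 156.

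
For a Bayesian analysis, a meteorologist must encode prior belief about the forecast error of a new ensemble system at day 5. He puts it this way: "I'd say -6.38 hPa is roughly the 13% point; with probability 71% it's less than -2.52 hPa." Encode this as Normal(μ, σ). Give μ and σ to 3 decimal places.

The p-quantile of Normal(μ,σ) is μ + z_p·σ, with z_{0.13} = -1.126 and z_{0.71} = 0.5534.
Eliminate σ: μ = (z₂·x₁ − z₁·x₂)/(z₂ − z₁) = (0.5534·-6.38 − (-1.126)·-2.52)/1.68 = -3.792.
Then σ = (x₂ − x₁)/(z₂ − z₁) = (-2.52 − -6.38)/1.68 = 2.298.

μ = -3.792, σ = 2.298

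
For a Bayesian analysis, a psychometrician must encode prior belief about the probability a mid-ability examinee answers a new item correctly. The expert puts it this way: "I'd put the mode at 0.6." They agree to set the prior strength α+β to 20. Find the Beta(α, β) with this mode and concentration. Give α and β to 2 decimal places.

α = 11.80, β = 8.20

For α,β > 1 the Beta mode is (α−1)/(α+β−2). With α+β = 20, the mode is (α−1)/18.
Set (α−1)/18 = 0.6 → α = 1 + 0.6·18 = 11.80.
β = 20 − α = 8.20.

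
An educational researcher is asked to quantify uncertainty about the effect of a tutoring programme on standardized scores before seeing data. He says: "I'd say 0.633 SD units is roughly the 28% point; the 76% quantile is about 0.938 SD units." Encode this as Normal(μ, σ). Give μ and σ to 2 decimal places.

μ = 0.77, σ = 0.24

The p-quantile of Normal(μ,σ) is μ + z_p·σ, with z_{0.28} = -0.5828 and z_{0.76} = 0.7063.
Eliminate σ: μ = (z₂·x₁ − z₁·x₂)/(z₂ − z₁) = (0.7063·0.633 − (-0.5828)·0.938)/1.289 = 0.77.
Then σ = (x₂ − x₁)/(z₂ − z₁) = (0.938 − 0.633)/1.289 = 0.24.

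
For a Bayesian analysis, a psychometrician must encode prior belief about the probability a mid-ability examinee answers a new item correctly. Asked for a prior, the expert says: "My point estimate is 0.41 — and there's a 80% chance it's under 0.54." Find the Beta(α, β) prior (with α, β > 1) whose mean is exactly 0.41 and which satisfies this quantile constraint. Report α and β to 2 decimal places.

α ≈ 4.09, β ≈ 5.89

With mean 0.41 fixed, write α = 0.41s, β = 0.59s where s = α+β.
Need P(θ < 0.54) = 0.8 under Beta(0.41s, 0.59s). Normal approximation: (q−m)/√(m(1−m)/s) ≈ z_{0.8} = 0.842, so s ≈ 0.41·0.59·(0.842)²/(0.54−0.41)² = 10.1.
At s = 10.1: P(θ<0.54) ≈ 0.802. Adjusting to match 0.8 gives s ≈ 9.98.
So α = 0.41·9.98 ≈ 4.09, β = 0.59·9.98 ≈ 5.89.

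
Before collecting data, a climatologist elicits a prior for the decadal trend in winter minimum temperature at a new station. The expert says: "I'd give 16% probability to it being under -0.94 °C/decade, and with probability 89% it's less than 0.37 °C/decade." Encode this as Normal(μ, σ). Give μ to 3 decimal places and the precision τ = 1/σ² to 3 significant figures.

μ = -0.353, τ = 2.87

The p-quantile of Normal(μ,σ) is μ + z_p·σ, with z_{0.16} = -0.9945 and z_{0.89} = 1.227.
Eliminate σ: μ = (z₂·x₁ − z₁·x₂)/(z₂ − z₁) = (1.227·-0.94 − (-0.9945)·0.37)/2.221 = -0.353.
Then σ = (x₂ − x₁)/(z₂ − z₁) = (0.37 − -0.94)/2.221 = 0.590.
Precision τ = 1/σ² = 1/0.5898² = 2.87.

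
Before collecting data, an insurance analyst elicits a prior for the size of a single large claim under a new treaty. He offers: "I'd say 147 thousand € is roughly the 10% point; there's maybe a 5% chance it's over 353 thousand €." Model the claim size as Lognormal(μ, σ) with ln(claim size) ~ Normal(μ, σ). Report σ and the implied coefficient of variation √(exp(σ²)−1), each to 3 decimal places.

σ ≈ 0.299, CV ≈ 0.306

If T ~ Lognormal(μ,σ) then ln T ~ Normal(μ,σ), so the p-quantile of ln T is μ + z_p·σ.
ln(147) = 4.99 and ln(353) = 5.866; z_{0.1} = -1.282, z_{0.95} = 1.645.
σ = (5.866 − 4.99)/(1.645 − (-1.282)) = 0.299.
μ = 4.99 − (-1.282)·0.299 = 5.374.
CV = √(exp(σ²)−1) = √(exp(0.0896)−1) = 0.306.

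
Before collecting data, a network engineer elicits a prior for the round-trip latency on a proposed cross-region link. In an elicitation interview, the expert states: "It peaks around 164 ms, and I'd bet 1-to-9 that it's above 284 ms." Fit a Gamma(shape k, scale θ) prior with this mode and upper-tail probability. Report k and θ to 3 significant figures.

Gamma(k,θ) with k>1 has mode (k−1)θ, so θ = 164/(k−1).
Need P(X < 284) = 0.9 with θ tied to k this way. Start at k = 2, θ = 164: P(X<284) ≈ 0.517.
Too low — raise k to concentrate. Iterating converges to k ≈ 7.29.
Then θ = 164/(7.29−1) ≈ 26.1.

k ≈ 7.29, θ ≈ 26.1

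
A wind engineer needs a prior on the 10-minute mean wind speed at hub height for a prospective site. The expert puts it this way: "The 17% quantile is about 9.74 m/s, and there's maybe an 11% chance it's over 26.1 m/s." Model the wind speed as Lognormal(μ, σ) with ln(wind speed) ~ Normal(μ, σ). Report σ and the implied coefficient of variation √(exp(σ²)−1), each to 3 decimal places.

σ ≈ 0.452, CV ≈ 0.476

If T ~ Lognormal(μ,σ) then ln T ~ Normal(μ,σ), so the p-quantile of ln T is μ + z_p·σ.
ln(9.74) = 2.276 and ln(26.1) = 3.262; z_{0.17} = -0.9542, z_{0.89} = 1.227.
σ = (3.262 − 2.276)/(1.227 − (-0.9542)) = 0.452.
μ = 2.276 − (-0.9542)·0.452 = 2.708.
CV = √(exp(σ²)−1) = √(exp(0.2043)−1) = 0.476.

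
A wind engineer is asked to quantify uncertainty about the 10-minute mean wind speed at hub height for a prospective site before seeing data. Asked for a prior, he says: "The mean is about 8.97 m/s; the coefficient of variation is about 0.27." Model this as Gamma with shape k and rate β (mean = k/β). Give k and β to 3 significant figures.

k ≈ 13.7, β ≈ 1.53

For Gamma(k, rate β): mean = k/β, variance = k/β², so CV = 1/√k.
CV = 0.27, hence k = 1/CV² = 13.7.
Then β = k/mean = 13.7/8.97 = 1.53.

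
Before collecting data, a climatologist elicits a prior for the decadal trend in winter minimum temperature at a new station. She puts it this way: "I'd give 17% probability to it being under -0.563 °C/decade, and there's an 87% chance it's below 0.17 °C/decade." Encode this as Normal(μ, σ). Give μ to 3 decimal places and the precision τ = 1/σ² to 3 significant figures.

The p-quantile of Normal(μ,σ) is μ + z_p·σ, with z_{0.17} = -0.9542 and z_{0.87} = 1.126.
Eliminate σ: μ = (z₂·x₁ − z₁·x₂)/(z₂ − z₁) = (1.126·-0.563 − (-0.9542)·0.17)/2.081 = -0.227.
Then σ = (x₂ − x₁)/(z₂ − z₁) = (0.17 − -0.563)/2.081 = 0.352.
Precision τ = 1/σ² = 1/0.3523² = 8.06.

μ = -0.227, τ = 8.06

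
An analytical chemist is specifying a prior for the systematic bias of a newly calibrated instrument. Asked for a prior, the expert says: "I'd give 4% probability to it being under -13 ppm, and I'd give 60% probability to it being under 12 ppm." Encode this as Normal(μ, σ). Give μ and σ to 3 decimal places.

For Normal(μ,σ), the p-quantile is μ + z_p·σ. Here z_{0.04} = -1.751, z_{0.6} = 0.2533.
So -13 = μ − 1.751σ and 12 = μ + 0.2533σ.
Subtracting: σ = (12 − -13)/(0.2533 − (-1.751)) = 12.475.
Then μ = -13 − (-1.751)·12.475 = 8.840.

μ = 8.840, σ = 12.475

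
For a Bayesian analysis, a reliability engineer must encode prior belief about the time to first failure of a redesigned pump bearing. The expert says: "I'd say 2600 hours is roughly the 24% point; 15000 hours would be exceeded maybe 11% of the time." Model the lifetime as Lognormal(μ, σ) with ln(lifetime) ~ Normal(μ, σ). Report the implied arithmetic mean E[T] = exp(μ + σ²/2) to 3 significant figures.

E[T] ≈ 7440 hours

If T ~ Lognormal(μ,σ) then ln T ~ Normal(μ,σ), so the p-quantile of ln T is μ + z_p·σ.
ln(2600) = 7.863 and ln(15000) = 9.616; z_{0.24} = -0.7063, z_{0.89} = 1.227.
σ = (9.616 − 7.863)/(1.227 − (-0.7063)) = 0.907.
μ = 7.863 − (-0.7063)·0.907 = 8.504.
E[T] = exp(μ + σ²/2) = exp(8.504 + 0.4111) = 7440 hours.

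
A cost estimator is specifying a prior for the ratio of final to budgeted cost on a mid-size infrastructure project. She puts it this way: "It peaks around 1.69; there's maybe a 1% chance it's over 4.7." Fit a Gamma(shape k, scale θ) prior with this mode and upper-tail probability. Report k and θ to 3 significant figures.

k ≈ 5.38, θ ≈ 0.386

Gamma(k,θ) with k>1 has mode (k−1)θ, so θ = 1.69/(k−1).
Need P(X < 4.7) = 0.99 with θ tied to k this way. Start at k = 2, θ = 1.69: P(X<4.7) ≈ 0.766.
Too low — raise k to concentrate. Iterating converges to k ≈ 5.38.
Then θ = 1.69/(5.38−1) ≈ 0.386.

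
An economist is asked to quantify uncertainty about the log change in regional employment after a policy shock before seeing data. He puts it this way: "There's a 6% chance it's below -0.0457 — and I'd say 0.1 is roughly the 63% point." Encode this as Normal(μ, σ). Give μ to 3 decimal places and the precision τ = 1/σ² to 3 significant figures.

μ = 0.074, τ = 168

For Normal(μ,σ), the p-quantile is μ + z_p·σ. Here z_{0.06} = -1.555, z_{0.63} = 0.3319.
So -0.0457 = μ − 1.555σ and 0.1 = μ + 0.3319σ.
Subtracting: σ = (0.1 − -0.0457)/(0.3319 − (-1.555)) = 0.077.
Then μ = -0.0457 − (-1.555)·0.077 = 0.074.
Precision τ = 1/σ² = 1/0.07723² = 168.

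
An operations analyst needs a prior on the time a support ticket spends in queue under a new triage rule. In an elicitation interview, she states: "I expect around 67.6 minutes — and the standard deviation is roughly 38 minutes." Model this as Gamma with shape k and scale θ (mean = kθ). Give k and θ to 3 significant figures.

For Gamma(k, scale θ): mean = kθ, variance = kθ², so CV = 1/√k.
CV = SD/mean = 38/67.6 = 0.5621, hence k = 1/CV² = 3.16.
Then θ = mean/k = 67.6/3.16 = 21.4.

k ≈ 3.16, θ ≈ 21.4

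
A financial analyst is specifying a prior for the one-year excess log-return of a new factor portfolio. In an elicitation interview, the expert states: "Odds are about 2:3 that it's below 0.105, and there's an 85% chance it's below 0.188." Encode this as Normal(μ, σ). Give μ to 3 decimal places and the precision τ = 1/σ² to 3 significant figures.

μ = 0.121, τ = 241

For Normal(μ,σ), the p-quantile is μ + z_p·σ. Here z_{0.4} = -0.2533, z_{0.85} = 1.036.
So 0.105 = μ − 0.2533σ and 0.188 = μ + 1.036σ.
Subtracting: σ = (0.188 − 0.105)/(1.036 − (-0.2533)) = 0.064.
Then μ = 0.105 − (-0.2533)·0.064 = 0.121.
Precision τ = 1/σ² = 1/0.06435² = 241.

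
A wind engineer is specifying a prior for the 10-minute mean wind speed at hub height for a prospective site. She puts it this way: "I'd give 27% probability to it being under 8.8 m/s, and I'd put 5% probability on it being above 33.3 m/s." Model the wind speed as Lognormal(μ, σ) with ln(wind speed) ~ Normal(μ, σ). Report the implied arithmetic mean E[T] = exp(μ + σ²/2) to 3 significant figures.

E[T] ≈ 15 m/s

If T ~ Lognormal(μ,σ) then ln T ~ Normal(μ,σ), so the p-quantile of ln T is μ + z_p·σ.
ln(8.8) = 2.175 and ln(33.3) = 3.506; z_{0.27} = -0.6128, z_{0.95} = 1.645.
σ = (3.506 − 2.175)/(1.645 − (-0.6128)) = 0.589.
μ = 2.175 − (-0.6128)·0.589 = 2.536.
E[T] = exp(μ + σ²/2) = exp(2.536 + 0.1737) = 15 m/s.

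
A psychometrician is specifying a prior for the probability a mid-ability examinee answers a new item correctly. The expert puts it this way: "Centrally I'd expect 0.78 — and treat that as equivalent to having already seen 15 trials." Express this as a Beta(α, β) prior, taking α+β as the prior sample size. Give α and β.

Under the effective-sample-size interpretation, Beta(α, β) has prior mean α/(α+β) and prior sample size α+β.
So α+β = 15 and α/(α+β) = 0.78, giving α = 0.78·15 = 11.7 and β = 15 − 11.7 = 3.3.

α = 11.7, β = 3.3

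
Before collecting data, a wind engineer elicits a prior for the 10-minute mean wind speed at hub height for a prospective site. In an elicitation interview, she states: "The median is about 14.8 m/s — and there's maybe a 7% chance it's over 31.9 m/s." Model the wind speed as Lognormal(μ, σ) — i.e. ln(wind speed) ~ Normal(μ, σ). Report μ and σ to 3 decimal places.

μ ≈ 2.695, σ ≈ 0.520

If T ~ Lognormal(μ,σ) then ln T ~ Normal(μ,σ), so the p-quantile of ln T is μ + z_p·σ.
ln(14.8) = 2.695 and ln(31.9) = 3.463; z_{0.5} = 0, z_{0.93} = 1.476.
σ = (3.463 − 2.695)/(1.476 − (0)) = 0.520.
μ = 2.695 − (0)·0.520 = 2.695.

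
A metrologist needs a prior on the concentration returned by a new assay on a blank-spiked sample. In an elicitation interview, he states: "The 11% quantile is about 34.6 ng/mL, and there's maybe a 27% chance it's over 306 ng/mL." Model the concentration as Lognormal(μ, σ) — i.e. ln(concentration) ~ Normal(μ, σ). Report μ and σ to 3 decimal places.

If T ~ Lognormal(μ,σ) then ln T ~ Normal(μ,σ), so the p-quantile of ln T is μ + z_p·σ.
ln(34.6) = 3.544 and ln(306) = 5.724; z_{0.11} = -1.227, z_{0.73} = 0.6128.
σ = (5.724 − 3.544)/(0.6128 − (-1.227)) = 1.185.
μ = 3.544 − (-1.227)·1.185 = 4.997.

μ ≈ 4.997, σ ≈ 1.185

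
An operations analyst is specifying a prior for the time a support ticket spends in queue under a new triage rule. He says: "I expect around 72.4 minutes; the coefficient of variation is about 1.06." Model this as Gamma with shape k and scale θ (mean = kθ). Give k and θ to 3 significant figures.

For Gamma(k, scale θ): mean = kθ, variance = kθ², so CV = 1/√k.
CV = 1.06, hence k = 1/CV² = 0.89.
Then θ = mean/k = 72.4/0.89 = 81.3.

k ≈ 0.89, θ ≈ 81.3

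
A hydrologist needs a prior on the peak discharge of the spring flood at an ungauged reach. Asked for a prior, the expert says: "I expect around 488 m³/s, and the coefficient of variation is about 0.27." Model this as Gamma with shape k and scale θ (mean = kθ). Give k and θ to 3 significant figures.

k ≈ 13.7, θ ≈ 35.6

For Gamma(k, scale θ): mean = kθ, variance = kθ², so CV = 1/√k.
CV = 0.27, hence k = 1/CV² = 13.7.
Then θ = mean/k = 488/13.7 = 35.6.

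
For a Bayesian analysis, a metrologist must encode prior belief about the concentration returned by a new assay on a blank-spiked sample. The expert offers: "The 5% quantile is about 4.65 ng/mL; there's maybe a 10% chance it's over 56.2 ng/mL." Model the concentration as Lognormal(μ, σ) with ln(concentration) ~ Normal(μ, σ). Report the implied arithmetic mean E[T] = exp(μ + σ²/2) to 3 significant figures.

E[T] ≈ 27.1 ng/mL

If T ~ Lognormal(μ,σ) then ln T ~ Normal(μ,σ), so the p-quantile of ln T is μ + z_p·σ.
ln(4.65) = 1.537 and ln(56.2) = 4.029; z_{0.05} = -1.645, z_{0.9} = 1.282.
σ = (4.029 − 1.537)/(1.282 − (-1.645)) = 0.852.
μ = 1.537 − (-1.645)·0.852 = 2.938.
E[T] = exp(μ + σ²/2) = exp(2.938 + 0.3626) = 27.1 ng/mL.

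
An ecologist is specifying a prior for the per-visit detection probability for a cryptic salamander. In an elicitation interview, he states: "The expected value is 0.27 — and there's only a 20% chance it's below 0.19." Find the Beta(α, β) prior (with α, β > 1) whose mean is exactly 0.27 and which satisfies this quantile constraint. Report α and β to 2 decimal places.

α ≈ 6.10, β ≈ 16.50

With mean 0.27 fixed, write α = 0.27s, β = 0.73s where s = α+β.
Need P(θ < 0.19) = 0.2 under Beta(0.27s, 0.73s). Normal approximation: (q−m)/√(m(1−m)/s) ≈ z_{0.2} = -0.842, so s ≈ 0.27·0.73·(-0.842)²/(0.19−0.27)² = 21.8.
At s = 21.8: P(θ<0.19) ≈ 0.205. Adjusting to match 0.2 gives s ≈ 22.60.
So α = 0.27·22.60 ≈ 6.10, β = 0.73·22.60 ≈ 16.50.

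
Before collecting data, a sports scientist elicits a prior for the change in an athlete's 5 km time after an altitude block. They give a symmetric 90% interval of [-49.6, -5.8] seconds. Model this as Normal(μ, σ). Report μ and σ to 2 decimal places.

μ = -27.70, σ = 13.31

A symmetric 90% interval runs μ ± z·σ with z = 1.645.
Half-width = 21.9, so σ = 21.9/1.645 = 13.31.
μ is the interval midpoint, -27.70.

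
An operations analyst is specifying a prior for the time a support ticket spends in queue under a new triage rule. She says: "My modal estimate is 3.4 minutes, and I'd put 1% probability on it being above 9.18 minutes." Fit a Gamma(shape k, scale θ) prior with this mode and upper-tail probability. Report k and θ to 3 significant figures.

k ≈ 5.68, θ ≈ 0.727

Gamma(k,θ) with k>1 has mode (k−1)θ, so θ = 3.4/(k−1).
Need P(X < 9.18) = 0.99 with θ tied to k this way. Start at k = 2, θ = 3.4: P(X<9.18) ≈ 0.751.
Too low — raise k to concentrate. Iterating converges to k ≈ 5.68.
Then θ = 3.4/(5.68−1) ≈ 0.727.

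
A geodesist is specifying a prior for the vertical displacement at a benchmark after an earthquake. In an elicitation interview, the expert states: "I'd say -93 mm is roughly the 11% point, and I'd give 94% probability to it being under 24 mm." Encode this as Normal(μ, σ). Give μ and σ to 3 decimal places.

The p-quantile of Normal(μ,σ) is μ + z_p·σ, with z_{0.11} = -1.227 and z_{0.94} = 1.555.
Eliminate σ: μ = (z₂·x₁ − z₁·x₂)/(z₂ − z₁) = (1.555·-93 − (-1.227)·24)/2.781 = -41.404.
Then σ = (x₂ − x₁)/(z₂ − z₁) = (24 − -93)/2.781 = 42.067.

μ = -41.404, σ = 42.067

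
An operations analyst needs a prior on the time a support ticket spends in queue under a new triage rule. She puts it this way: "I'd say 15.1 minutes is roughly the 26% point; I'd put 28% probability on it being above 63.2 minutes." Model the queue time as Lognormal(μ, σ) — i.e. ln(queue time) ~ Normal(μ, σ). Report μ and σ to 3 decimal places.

If T ~ Lognormal(μ,σ) then ln T ~ Normal(μ,σ), so the p-quantile of ln T is μ + z_p·σ.
ln(15.1) = 2.715 and ln(63.2) = 4.146; z_{0.26} = -0.6433, z_{0.72} = 0.5828.
σ = (4.146 − 2.715)/(0.5828 − (-0.6433)) = 1.168.
μ = 2.715 − (-0.6433)·1.168 = 3.466.

μ ≈ 3.466, σ ≈ 1.168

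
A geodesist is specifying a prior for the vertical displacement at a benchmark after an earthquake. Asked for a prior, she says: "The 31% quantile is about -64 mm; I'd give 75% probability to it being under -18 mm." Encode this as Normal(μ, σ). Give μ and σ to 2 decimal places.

For Normal(μ,σ), the p-quantile is μ + z_p·σ. Here z_{0.31} = -0.4959, z_{0.75} = 0.6745.
So -64 = μ − 0.4959σ and -18 = μ + 0.6745σ.
Subtracting: σ = (-18 − -64)/(0.6745 − (-0.4959)) = 39.30.
Then μ = -64 − (-0.4959)·39.30 = -44.51.

μ = -44.51, σ = 39.30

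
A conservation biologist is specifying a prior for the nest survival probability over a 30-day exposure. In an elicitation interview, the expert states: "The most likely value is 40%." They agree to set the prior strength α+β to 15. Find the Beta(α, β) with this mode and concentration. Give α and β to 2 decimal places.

α = 6.20, β = 8.80

For α,β > 1 the Beta mode is (α−1)/(α+β−2). With α+β = 15, the mode is (α−1)/13.
Set (α−1)/13 = 0.4 → α = 1 + 0.4·13 = 6.20.
β = 15 − α = 8.80.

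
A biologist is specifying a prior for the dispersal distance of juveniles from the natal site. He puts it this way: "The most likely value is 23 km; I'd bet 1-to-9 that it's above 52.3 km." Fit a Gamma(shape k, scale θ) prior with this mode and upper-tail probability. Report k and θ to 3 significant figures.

k ≈ 3.85, θ ≈ 8.07

Gamma(k,θ) with k>1 has mode (k−1)θ, so θ = 23/(k−1).
Need P(X < 52.3) = 0.9 with θ tied to k this way. Start at k = 2, θ = 23: P(X<52.3) ≈ 0.663.
Too low — raise k to concentrate. Iterating converges to k ≈ 3.85.
Then θ = 23/(3.85−1) ≈ 8.07.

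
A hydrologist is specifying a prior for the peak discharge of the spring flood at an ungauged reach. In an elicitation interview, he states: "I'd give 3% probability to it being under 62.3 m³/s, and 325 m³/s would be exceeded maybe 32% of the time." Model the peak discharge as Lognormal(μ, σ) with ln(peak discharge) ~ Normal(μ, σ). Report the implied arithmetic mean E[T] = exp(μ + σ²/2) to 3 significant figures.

If T ~ Lognormal(μ,σ) then ln T ~ Normal(μ,σ), so the p-quantile of ln T is μ + z_p·σ.
ln(62.3) = 4.132 and ln(325) = 5.784; z_{0.03} = -1.881, z_{0.68} = 0.4677.
σ = (5.784 − 4.132)/(0.4677 − (-1.881)) = 0.703.
μ = 4.132 − (-1.881)·0.703 = 5.455.
E[T] = exp(μ + σ²/2) = exp(5.455 + 0.2474) = 300 m³/s.

E[T] ≈ 300 m³/s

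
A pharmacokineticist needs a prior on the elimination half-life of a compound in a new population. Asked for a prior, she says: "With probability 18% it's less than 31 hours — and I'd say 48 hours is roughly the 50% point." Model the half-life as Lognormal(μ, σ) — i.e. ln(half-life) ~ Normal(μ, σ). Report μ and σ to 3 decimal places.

μ ≈ 3.871, σ ≈ 0.478

If T ~ Lognormal(μ,σ) then ln T ~ Normal(μ,σ), so the p-quantile of ln T is μ + z_p·σ.
ln(31) = 3.434 and ln(48) = 3.871; z_{0.18} = -0.9154, z_{0.5} = 0.
σ = (3.871 − 3.434)/(0 − (-0.9154)) = 0.478.
μ = 3.434 − (-0.9154)·0.478 = 3.871.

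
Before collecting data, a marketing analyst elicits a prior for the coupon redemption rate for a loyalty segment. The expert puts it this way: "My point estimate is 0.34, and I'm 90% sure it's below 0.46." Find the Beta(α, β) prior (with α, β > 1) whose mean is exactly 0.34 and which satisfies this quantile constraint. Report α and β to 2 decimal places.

With mean 0.34 fixed, write α = 0.34s, β = 0.66s where s = α+β.
Need P(θ < 0.46) = 0.9 under Beta(0.34s, 0.66s). Normal approximation: (q−m)/√(m(1−m)/s) ≈ z_{0.9} = 1.28, so s ≈ 0.34·0.66·(1.28)²/(0.46−0.34)² = 25.6.
At s = 25.6: P(θ<0.46) ≈ 0.897. Adjusting to match 0.9 gives s ≈ 26.33.
So α = 0.34·26.33 ≈ 8.95, β = 0.66·26.33 ≈ 17.38.

α ≈ 8.95, β ≈ 17.38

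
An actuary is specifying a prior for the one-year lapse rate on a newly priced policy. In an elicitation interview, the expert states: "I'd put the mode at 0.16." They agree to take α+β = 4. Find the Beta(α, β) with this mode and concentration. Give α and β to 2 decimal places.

α = 1.32, β = 2.68

For α,β > 1 the Beta mode is (α−1)/(α+β−2). With α+β = 4, the mode is (α−1)/2.
Set (α−1)/2 = 0.16 → α = 1 + 0.16·2 = 1.32.
β = 4 − α = 2.68.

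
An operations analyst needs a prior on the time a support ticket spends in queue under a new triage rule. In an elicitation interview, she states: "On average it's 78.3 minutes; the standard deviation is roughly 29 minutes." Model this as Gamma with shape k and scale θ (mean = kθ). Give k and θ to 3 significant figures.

For Gamma(k, scale θ): mean = kθ, variance = kθ², so CV = 1/√k.
CV = SD/mean = 29/78.3 = 0.3704, hence k = 1/CV² = 7.29.
Then θ = mean/k = 78.3/7.29 = 10.7.

k ≈ 7.29, θ ≈ 10.7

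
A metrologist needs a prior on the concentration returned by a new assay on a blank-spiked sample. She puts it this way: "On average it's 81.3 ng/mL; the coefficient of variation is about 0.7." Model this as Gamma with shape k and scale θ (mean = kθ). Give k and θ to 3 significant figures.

For Gamma(k, scale θ): mean = kθ, variance = kθ², so CV = 1/√k.
CV = 0.7, hence k = 1/CV² = 2.04.
Then θ = mean/k = 81.3/2.04 = 39.8.

k ≈ 2.04, θ ≈ 39.8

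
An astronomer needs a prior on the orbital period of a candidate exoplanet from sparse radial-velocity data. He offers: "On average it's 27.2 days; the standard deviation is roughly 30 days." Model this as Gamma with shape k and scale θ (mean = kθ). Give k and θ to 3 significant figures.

For Gamma(k, scale θ): mean = kθ, variance = kθ², so CV = 1/√k.
CV = SD/mean = 30/27.2 = 1.103, hence k = 1/CV² = 0.822.
Then θ = mean/k = 27.2/0.822 = 33.1.

k ≈ 0.822, θ ≈ 33.1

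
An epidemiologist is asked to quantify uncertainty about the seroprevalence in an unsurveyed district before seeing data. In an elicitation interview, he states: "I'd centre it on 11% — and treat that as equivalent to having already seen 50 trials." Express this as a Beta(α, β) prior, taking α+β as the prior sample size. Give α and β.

Under the effective-sample-size interpretation, Beta(α, β) has prior mean α/(α+β) and prior sample size α+β.
So α+β = 50 and α/(α+β) = 0.11, giving α = 0.11·50 = 5.5 and β = 50 − 5.5 = 44.5.

α = 5.5, β = 44.5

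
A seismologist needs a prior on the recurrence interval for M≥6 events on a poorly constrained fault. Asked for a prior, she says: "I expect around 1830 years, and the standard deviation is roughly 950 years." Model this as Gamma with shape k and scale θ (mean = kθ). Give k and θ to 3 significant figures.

k ≈ 3.71, θ ≈ 493

For Gamma(k, scale θ): mean = kθ, variance = kθ², so CV = 1/√k.
CV = SD/mean = 950/1830 = 0.5191, hence k = 1/CV² = 3.71.
Then θ = mean/k = 1830/3.71 = 493.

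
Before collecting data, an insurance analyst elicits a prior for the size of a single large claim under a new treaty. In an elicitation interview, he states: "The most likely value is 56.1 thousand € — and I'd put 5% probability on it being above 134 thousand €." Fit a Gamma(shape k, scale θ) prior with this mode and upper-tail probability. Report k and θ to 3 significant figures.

Gamma(k,θ) with k>1 has mode (k−1)θ, so θ = 56.1/(k−1).
Need P(X < 134) = 0.95 with θ tied to k this way. Start at k = 2, θ = 56.1: P(X<134) ≈ 0.689.
Too low — raise k to concentrate. Iterating converges to k ≈ 4.6.
Then θ = 56.1/(4.6−1) ≈ 15.6.

k ≈ 4.6, θ ≈ 15.6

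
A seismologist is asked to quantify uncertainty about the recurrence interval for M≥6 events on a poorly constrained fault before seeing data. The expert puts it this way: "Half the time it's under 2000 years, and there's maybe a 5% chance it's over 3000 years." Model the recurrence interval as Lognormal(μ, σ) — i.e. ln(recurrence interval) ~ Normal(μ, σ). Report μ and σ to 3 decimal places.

μ ≈ 7.601, σ ≈ 0.247

If T ~ Lognormal(μ,σ) then ln T ~ Normal(μ,σ), so the p-quantile of ln T is μ + z_p·σ.
ln(2000) = 7.601 and ln(3000) = 8.006; z_{0.5} = 0, z_{0.95} = 1.645.
σ = (8.006 − 7.601)/(1.645 − (0)) = 0.247.
μ = 7.601 − (0)·0.247 = 7.601.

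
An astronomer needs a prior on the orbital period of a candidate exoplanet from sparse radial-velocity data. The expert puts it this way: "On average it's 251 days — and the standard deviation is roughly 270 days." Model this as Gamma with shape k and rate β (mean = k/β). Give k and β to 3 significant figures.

For Gamma(k, rate β): mean = k/β, variance = k/β², so CV = 1/√k.
CV = SD/mean = 270/251 = 1.076, hence k = 1/CV² = 0.864.
Then β = k/mean = 0.864/251 = 0.00344.

k ≈ 0.864, β ≈ 0.00344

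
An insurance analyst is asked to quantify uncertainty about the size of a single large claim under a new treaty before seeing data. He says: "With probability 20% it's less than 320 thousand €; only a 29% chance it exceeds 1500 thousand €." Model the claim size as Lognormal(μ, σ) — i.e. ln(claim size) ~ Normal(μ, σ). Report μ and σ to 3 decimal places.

If T ~ Lognormal(μ,σ) then ln T ~ Normal(μ,σ), so the p-quantile of ln T is μ + z_p·σ.
ln(320) = 5.768 and ln(1500) = 7.313; z_{0.2} = -0.8416, z_{0.71} = 0.5534.
σ = (7.313 − 5.768)/(0.5534 − (-0.8416)) = 1.107.
μ = 5.768 − (-0.8416)·1.107 = 6.700.

μ ≈ 6.700, σ ≈ 1.107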